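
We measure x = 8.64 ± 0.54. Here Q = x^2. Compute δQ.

Q ∝ x^2, so δQ/Q = |2| · δx/x = 2 × 0.0625 = 0.125.
Q = 74.6, so δQ = 0.125 × 74.6 = 9.33.

9.33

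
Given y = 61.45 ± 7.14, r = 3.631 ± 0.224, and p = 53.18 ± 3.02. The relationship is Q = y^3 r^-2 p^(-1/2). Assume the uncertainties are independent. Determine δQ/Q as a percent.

Since Q is a product/quotient, work with relative uncertainties:
  (3·δy/y)² = (3×0.116)² = 0.122;  (-2·δr/r)² = (-2×0.0617)² = 0.0152;  (−½·δp/p)² = (-0.5×0.0568)² = 0.000806
δQ/Q = √(0.138) = 0.371

37.1%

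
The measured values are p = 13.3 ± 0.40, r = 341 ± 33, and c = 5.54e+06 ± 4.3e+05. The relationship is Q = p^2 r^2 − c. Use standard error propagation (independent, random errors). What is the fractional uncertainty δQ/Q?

Let w = p^2·r^2 = 2.06e+07. δw/w = √((2·δp/p)² + (2·δr/r)²) = √(0.00362 + 0.0375) = 0.203, so δw = 4.17e+06.
Q = w − c: δQ = √(δw² + δc²) = √(1.74e+13 + 1.85e+11) = 4.19e+06
Q = 1.5e+07, so δQ/Q = 4.19e+06/1.5e+07 = 0.279.

0.279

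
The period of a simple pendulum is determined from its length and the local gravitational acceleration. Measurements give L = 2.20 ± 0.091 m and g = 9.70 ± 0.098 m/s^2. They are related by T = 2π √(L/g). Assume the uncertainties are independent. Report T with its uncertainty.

T is a product of powers, so relative uncertainties combine in quadrature:
  (½·δL/L)² = (0.5×0.0414)² = 0.000428;  (−½·δg/g)² = (-0.5×0.0101)² = 2.55e-05
δT/T = √(0.000453) = 0.0213
T = 2.99 s, so δT = 0.0213 × 2.99 = 0.0637 s.

2.99 ± 0.0637 s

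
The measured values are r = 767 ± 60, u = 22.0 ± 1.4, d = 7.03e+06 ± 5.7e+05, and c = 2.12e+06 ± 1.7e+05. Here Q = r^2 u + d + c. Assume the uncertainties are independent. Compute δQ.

Let p = r^2·u = 1.29e+07. δp/p = √((2·δr/r)² + (1·δu/u)²) = √(0.0245 + 0.00405) = 0.169, so δp = 2.19e+06.
Q = p + d + c: δQ = √(δp² + δd² + δc²) = √(4.78e+12 + 3.25e+11 + 2.89e+10) = 2.27e+06

2.27e+06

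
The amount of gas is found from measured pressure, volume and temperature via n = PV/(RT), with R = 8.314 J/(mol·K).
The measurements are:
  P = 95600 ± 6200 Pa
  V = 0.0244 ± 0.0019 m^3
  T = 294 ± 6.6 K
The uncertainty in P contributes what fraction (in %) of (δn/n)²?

(δn/n)² = (1·δP/P)² + (1·δV/V)² + (-1·δT/T)²
  P term: (1×0.0649)² = 0.00421
  V term: (1×0.0779)² = 0.00606
  T term: (-1×0.0224)² = 0.000504
Total = 0.0108. Share from P = 0.00421/0.0108 = 0.390.

39.0%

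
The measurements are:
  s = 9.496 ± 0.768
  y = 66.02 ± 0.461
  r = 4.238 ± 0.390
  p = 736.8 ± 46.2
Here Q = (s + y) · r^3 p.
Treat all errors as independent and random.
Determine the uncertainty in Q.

Let u = s + y = 75.52. δu = √(δs² + δy²) = √(0.590 + 0.213) = 0.896, so δu/u = 0.0119.
Q is then a monomial in u, r, p:
δQ/Q = √((δu/u)² + (3·δr/r)² + (1·δp/p)²) = √(0.000141 + 0.0762 + 0.00393) = 0.283
Q = 4.235e+06, so δQ = 0.283 × 4.235e+06 = 1.2e+06.

1.2e+06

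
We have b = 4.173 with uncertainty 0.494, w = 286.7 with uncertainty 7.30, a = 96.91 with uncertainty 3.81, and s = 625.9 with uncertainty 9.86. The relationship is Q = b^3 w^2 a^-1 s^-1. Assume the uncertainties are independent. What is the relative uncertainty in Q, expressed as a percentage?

Since Q is a product/quotient, work with relative uncertainties:
  (3·δb/b)² = (3×0.118)² = 0.126;  (2·δw/w)² = (2×0.0255)² = 0.00259;  (-1·δa/a)² = (-1×0.0393)² = 0.00155;  (-1·δs/s)² = (-1×0.0158)² = 0.000248
δQ/Q = √(0.131) = 0.361

36.1%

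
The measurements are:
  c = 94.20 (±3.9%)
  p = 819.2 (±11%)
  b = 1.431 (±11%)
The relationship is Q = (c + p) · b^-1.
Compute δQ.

Let u = c + p = 913.4. δu = √(δc² + δp²) = √(13.5 + 8120) = 90.2, so δu/u = 0.0987.
Q is then a monomial in u, b:
δQ/Q = √((δu/u)² + (-1·δb/b)²) = √(0.00975 + 0.0121) = 0.148
Q = 638.3, so δQ = 0.148 × 638.3 = 94.3.

94.3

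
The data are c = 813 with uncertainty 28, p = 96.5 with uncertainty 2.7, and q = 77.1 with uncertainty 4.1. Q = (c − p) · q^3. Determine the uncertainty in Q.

5.4e+07

Let u = c − p = 716. δu = √(δc² + δp²) = √(784 + 7.29) = 28.1, so δu/u = 0.0393.
Q is then a monomial in u, q:
δQ/Q = √((δu/u)² + (3·δq/q)²) = √(0.00154 + 0.0255) = 0.164
Q = 3.28e+08, so δQ = 0.164 × 3.28e+08 = 5.4e+07.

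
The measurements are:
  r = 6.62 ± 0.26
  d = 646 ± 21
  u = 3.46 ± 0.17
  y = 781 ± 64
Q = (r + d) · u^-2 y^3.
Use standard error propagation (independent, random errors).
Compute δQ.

6.93e+09

Let w = r + d = 653. δw = √(δr² + δd²) = √(0.0676 + 441) = 21.0, so δw/w = 0.0322.
Q is then a monomial in w, u, y:
δQ/Q = √((δw/w)² + (-2·δu/u)² + (3·δy/y)²) = √(0.00104 + 0.00966 + 0.0604) = 0.267
Q = 2.6e+10, so δQ = 0.267 × 2.6e+10 = 6.93e+09.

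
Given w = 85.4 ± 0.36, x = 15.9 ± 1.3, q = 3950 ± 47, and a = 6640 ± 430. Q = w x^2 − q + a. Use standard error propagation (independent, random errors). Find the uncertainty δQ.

Let p = w·x^2 = 21600. δp/p = √((1·δw/w)² + (2·δx/x)²) = √(1.78e-05 + 0.0267) = 0.164, so δp = 3530.
Q = p − q + a: δQ = √(δp² + δq² + δa²) = √(1.25e+07 + 2210 + 1.85e+05) = 3560

3560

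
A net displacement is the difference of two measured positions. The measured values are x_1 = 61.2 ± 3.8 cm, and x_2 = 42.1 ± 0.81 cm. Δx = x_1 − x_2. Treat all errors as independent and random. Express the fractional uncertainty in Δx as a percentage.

Absolute uncertainties add in quadrature for a linear combination:
  (δx_1)² = 14.4;  (δx_2)² = 0.656
δΔx = √(15.1) = 3.89 cm
Δx = 19.1 cm, so δΔx/Δx = 3.89/19.1 = 0.203.

20.3%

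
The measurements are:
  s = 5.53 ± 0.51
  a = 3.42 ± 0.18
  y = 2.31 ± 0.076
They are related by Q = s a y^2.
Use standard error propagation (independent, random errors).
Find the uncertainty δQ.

Relative error in a monomial: (δQ/Q)² = Σ (nᵢ · δxᵢ/xᵢ)².
  (1·δs/s)² = (1×0.0922)² = 0.00851;  (1·δa/a)² = (1×0.0526)² = 0.00277;  (2·δy/y)² = (2×0.0329)² = 0.00433
δQ/Q = √(0.0156) = 0.125
Q = 101, so δQ = 0.125 × 101 = 12.6.

12.6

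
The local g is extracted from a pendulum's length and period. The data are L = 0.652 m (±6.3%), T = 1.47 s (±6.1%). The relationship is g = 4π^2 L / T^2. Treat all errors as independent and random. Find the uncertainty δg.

Relative error in a monomial: (δg/g)² = Σ (nᵢ · δxᵢ/xᵢ)².
  (1·δL/L)² = (1×0.0630)² = 0.00397;  (-2·δT/T)² = (-2×0.0610)² = 0.0149
δg/g = √(0.0189) = 0.137
g = 11.9 m/s^2, so δg = 0.137 × 11.9 = 1.64 m/s^2.

1.64 m/s^2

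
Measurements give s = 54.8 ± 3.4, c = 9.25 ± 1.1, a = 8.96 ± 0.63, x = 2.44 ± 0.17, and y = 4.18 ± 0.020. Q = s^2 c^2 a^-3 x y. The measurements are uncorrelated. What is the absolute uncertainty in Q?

Products/powers → add relative errors in quadrature, weighted by exponent:
  (2·δs/s)² = (2×0.0620)² = 0.0154;  (2·δc/c)² = (2×0.119)² = 0.0566;  (-3·δa/a)² = (-3×0.0703)² = 0.0445;  (1·δx/x)² = (1×0.0697)² = 0.00485;  (1·δy/y)² = (1×0.00478)² = 2.29e-05
δQ/Q = √(0.121) = 0.348
Q = 3640, so δQ = 0.348 × 3640 = 1270.

1270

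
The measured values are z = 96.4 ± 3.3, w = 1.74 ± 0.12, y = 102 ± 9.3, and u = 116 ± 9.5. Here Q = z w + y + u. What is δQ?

18.5

Let p = z·w = 168. δp/p = √((1·δz/z)² + (1·δw/w)²) = √(0.00117 + 0.00476) = 0.0770, so δp = 12.9.
Q = p + y + u: δQ = √(δp² + δy² + δu²) = √(167 + 86.5 + 90.2) = 18.5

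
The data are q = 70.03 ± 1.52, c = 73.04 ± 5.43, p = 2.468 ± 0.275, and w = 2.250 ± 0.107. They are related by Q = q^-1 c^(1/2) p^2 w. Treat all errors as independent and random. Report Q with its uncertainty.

Since Q is a product/quotient, work with relative uncertainties:
  (-1·δq/q)² = (-1×0.0217)² = 0.000471;  (½·δc/c)² = (0.5×0.0743)² = 0.00138;  (2·δp/p)² = (2×0.111)² = 0.0497;  (1·δw/w)² = (1×0.0476)² = 0.00226
δQ/Q = √(0.0538) = 0.232
Q = 1.673, so δQ = 0.232 × 1.673 = 0.388.

1.673 ± 0.388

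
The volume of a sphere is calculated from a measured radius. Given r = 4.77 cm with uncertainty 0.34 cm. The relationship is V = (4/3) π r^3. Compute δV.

V ∝ r^3, so δV/V = |3| · δr/r = 3 × 0.0713 = 0.214.
V = 455 cm^3, so δV = 0.214 × 455 = 97.2 cm^3.

97.2 cm^3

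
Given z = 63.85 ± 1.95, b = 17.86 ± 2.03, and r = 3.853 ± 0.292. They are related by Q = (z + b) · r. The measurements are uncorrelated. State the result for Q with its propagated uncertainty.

314.8 ± 26.2

Let u = z + b = 81.71. δu = √(δz² + δb²) = √(3.80 + 4.12) = 2.81, so δu/u = 0.0344.
Q is then a monomial in u, r:
δQ/Q = √((δu/u)² + (1·δr/r)²) = √(0.00119 + 0.00574) = 0.0832
Q = 314.8, so δQ = 0.0832 × 314.8 = 26.2.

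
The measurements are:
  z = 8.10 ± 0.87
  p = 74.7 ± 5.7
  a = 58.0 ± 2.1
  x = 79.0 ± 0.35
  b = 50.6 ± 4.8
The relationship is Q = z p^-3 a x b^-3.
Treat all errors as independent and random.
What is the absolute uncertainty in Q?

2.63e-07

For a monomial Q ∝ z, p^-3, a, x, b^-3, fractional errors add in quadrature:
  (1·δz/z)² = (1×0.107)² = 0.0115;  (-3·δp/p)² = (-3×0.0763)² = 0.0524;  (1·δa/a)² = (1×0.0362)² = 0.00131;  (1·δx/x)² = (1×0.00443)² = 1.96e-05;  (-3·δb/b)² = (-3×0.0949)² = 0.0810
δQ/Q = √(0.146) = 0.382
Q = 6.87e-07, so δQ = 0.382 × 6.87e-07 = 2.63e-07.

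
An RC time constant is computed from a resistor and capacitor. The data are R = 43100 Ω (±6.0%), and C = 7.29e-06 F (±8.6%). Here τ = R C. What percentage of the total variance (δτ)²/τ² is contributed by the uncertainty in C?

67.3%

(δτ/τ)² = (1·δR/R)² + (1·δC/C)²
  R term: (1×0.0600)² = 0.00360
  C term: (1×0.0860)² = 0.00740
Total = 0.0110. Share from C = 0.00740/0.0110 = 0.673.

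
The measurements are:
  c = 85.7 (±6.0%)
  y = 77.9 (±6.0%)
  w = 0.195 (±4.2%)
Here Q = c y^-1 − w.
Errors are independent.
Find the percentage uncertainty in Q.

Let p = c·y^-1 = 1.10. δp/p = √((1·δc/c)² + (-1·δy/y)²) = √(0.00360 + 0.00360) = 0.0849, so δp = 0.0933.
Q = p − w: δQ = √(δp² + δw²) = √(0.00871 + 6.71e-05) = 0.0937
Q = 0.905, so δQ/Q = 0.0937/0.905 = 0.104.

10.4%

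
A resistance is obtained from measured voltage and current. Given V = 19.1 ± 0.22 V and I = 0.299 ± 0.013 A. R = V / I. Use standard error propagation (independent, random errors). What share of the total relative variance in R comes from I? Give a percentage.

(δR/R)² = (1·δV/V)² + (-1·δI/I)²
  V term: (1×0.0115)² = 0.000133
  I term: (-1×0.0435)² = 0.00189
Total = 0.00202. Share from I = 0.00189/0.00202 = 0.934.

93.4%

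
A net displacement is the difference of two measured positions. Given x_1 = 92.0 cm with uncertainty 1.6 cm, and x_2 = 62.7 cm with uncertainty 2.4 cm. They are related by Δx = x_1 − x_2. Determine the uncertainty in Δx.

Sums and differences: (δΔx)² = Σ (cᵢ δxᵢ)².
  (δx_1)² = 2.56;  (δx_2)² = 5.76
δΔx = √(8.32) = 2.88 cm

2.88 cm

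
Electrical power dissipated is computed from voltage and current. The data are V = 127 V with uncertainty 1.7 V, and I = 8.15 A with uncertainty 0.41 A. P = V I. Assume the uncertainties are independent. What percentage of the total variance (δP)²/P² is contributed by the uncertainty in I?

93.4%

(δP/P)² = (1·δV/V)² + (1·δI/I)²
  V term: (1×0.0134)² = 0.000179
  I term: (1×0.0503)² = 0.00253
Total = 0.00271. Share from I = 0.00253/0.00271 = 0.934.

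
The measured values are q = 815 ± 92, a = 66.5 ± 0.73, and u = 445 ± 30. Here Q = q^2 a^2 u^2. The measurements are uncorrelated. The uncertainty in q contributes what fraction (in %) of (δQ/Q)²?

73.2%

(δQ/Q)² = (2·δq/q)² + (2·δa/a)² + (2·δu/u)²
  q term: (2×0.113)² = 0.0510
  a term: (2×0.0110)² = 0.000482
  u term: (2×0.0674)² = 0.0182
Total = 0.0696. Share from q = 0.0510/0.0696 = 0.732.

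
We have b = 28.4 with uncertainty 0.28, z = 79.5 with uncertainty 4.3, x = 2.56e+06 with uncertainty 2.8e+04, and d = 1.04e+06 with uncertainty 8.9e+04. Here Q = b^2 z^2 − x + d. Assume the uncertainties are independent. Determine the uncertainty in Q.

5.68e+05

Let p = b^2·z^2 = 5.1e+06. δp/p = √((2·δb/b)² + (2·δz/z)²) = √(0.000389 + 0.0117) = 0.110, so δp = 5.61e+05.
Q = p − x + d: δQ = √(δp² + δx² + δd²) = √(3.14e+11 + 7.84e+08 + 7.92e+09) = 5.68e+05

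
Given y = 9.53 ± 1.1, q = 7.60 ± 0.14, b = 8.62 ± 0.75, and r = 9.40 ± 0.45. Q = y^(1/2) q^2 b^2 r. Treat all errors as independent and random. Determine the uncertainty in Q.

24000

Relative error in a monomial: (δQ/Q)² = Σ (nᵢ · δxᵢ/xᵢ)².
  (½·δy/y)² = (0.5×0.115)² = 0.00333;  (2·δq/q)² = (2×0.0184)² = 0.00136;  (2·δb/b)² = (2×0.0870)² = 0.0303;  (1·δr/r)² = (1×0.0479)² = 0.00229
δQ/Q = √(0.0373) = 0.193
Q = 1.25e+05, so δQ = 0.193 × 1.25e+05 = 24000.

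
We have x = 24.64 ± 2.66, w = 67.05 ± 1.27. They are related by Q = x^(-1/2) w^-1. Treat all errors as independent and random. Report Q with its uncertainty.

Relative error in a monomial: (δQ/Q)² = Σ (nᵢ · δxᵢ/xᵢ)².
  (−½·δx/x)² = (-0.5×0.108)² = 0.00291;  (-1·δw/w)² = (-1×0.0189)² = 0.000359
δQ/Q = √(0.00327) = 0.0572
Q = 0.003005, so δQ = 0.0572 × 0.003005 = 0.000172.

0.003005 ± 0.000172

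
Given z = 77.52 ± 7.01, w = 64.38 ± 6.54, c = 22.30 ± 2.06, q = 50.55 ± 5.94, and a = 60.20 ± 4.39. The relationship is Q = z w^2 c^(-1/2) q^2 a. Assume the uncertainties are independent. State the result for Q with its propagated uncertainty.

Each factor contributes (exponent × relative error)² to (δQ/Q)²:
  (1·δz/z)² = (1×0.0904)² = 0.00818;  (2·δw/w)² = (2×0.102)² = 0.0413;  (−½·δc/c)² = (-0.5×0.0924)² = 0.00213;  (2·δq/q)² = (2×0.118)² = 0.0552;  (1·δa/a)² = (1×0.0729)² = 0.00532
δQ/Q = √(0.112) = 0.335
Q = 1.047e+10, so δQ = 0.335 × 1.047e+10 = 3.5e+09.

(1.047 ± 0.350) × 10^10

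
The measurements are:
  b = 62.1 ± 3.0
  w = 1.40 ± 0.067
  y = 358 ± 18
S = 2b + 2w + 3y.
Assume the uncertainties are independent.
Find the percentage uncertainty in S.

Each term contributes (cᵢ δxᵢ)² to (δS)²:
  (2·δb)² = 36.0;  (2·δw)² = 0.0180;  (3·δy)² = 2920
δS = √(2950) = 54.3
S = 1200, so δS/S = 54.3/1200 = 0.0452.

4.52%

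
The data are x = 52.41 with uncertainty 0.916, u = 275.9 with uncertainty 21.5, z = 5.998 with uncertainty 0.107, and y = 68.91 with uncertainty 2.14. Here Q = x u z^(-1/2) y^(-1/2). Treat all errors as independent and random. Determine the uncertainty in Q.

58.2

Since Q is a product/quotient, work with relative uncertainties:
  (1·δx/x)² = (1×0.0175)² = 0.000305;  (1·δu/u)² = (1×0.0779)² = 0.00607;  (−½·δz/z)² = (-0.5×0.0178)² = 7.96e-05;  (−½·δy/y)² = (-0.5×0.0311)² = 0.000241
δQ/Q = √(0.00670) = 0.0818
Q = 711.2, so δQ = 0.0818 × 711.2 = 58.2.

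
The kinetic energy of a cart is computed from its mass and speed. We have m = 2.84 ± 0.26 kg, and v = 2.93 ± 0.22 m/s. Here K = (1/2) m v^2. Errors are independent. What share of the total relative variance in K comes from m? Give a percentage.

(δK/K)² = (1·δm/m)² + (2·δv/v)²
  m term: (1×0.0915)² = 0.00838
  v term: (2×0.0751)² = 0.0226
Total = 0.0309. Share from m = 0.00838/0.0309 = 0.271.

27.1%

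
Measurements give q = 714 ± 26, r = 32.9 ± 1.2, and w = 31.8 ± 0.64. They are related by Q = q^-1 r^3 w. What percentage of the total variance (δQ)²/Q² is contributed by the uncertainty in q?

(δQ/Q)² = (-1·δq/q)² + (3·δr/r)² + (1·δw/w)²
  q term: (-1×0.0364)² = 0.00133
  r term: (3×0.0365)² = 0.0120
  w term: (1×0.0201)² = 0.000405
Total = 0.0137. Share from q = 0.00133/0.0137 = 0.0968.

9.68%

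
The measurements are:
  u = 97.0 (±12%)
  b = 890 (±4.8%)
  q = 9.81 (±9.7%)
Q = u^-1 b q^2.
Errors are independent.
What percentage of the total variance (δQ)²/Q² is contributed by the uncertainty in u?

(δQ/Q)² = (-1·δu/u)² + (1·δb/b)² + (2·δq/q)²
  u term: (-1×0.120)² = 0.0144
  b term: (1×0.0480)² = 0.00230
  q term: (2×0.0970)² = 0.0376
Total = 0.0543. Share from u = 0.0144/0.0543 = 0.265.

26.5%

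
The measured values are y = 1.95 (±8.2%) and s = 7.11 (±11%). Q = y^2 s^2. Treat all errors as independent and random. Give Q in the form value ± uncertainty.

Each factor contributes (exponent × relative error)² to (δQ/Q)²:
  (2·δy/y)² = (2×0.0820)² = 0.0269;  (2·δs/s)² = (2×0.110)² = 0.0484
δQ/Q = √(0.0753) = 0.274
Q = 192, so δQ = 0.274 × 192 = 52.7.

192 ± 52.7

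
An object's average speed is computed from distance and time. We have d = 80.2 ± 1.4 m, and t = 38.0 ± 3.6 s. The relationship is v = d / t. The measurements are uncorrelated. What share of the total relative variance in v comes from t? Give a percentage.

96.7%

(δv/v)² = (1·δd/d)² + (-1·δt/t)²
  d term: (1×0.0175)² = 0.000305
  t term: (-1×0.0947)² = 0.00898
Total = 0.00928. Share from t = 0.00898/0.00928 = 0.967.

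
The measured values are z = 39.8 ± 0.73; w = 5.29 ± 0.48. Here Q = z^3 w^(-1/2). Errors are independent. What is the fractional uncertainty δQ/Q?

Each factor contributes (exponent × relative error)² to (δQ/Q)²:
  (3·δz/z)² = (3×0.0183)² = 0.00303;  (−½·δw/w)² = (-0.5×0.0907)² = 0.00206
δQ/Q = √(0.00509) = 0.0713

0.0713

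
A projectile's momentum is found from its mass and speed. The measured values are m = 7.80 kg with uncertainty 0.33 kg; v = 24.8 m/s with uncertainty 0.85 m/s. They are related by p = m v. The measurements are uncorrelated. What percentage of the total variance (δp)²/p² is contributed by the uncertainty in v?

39.6%

(δp/p)² = (1·δm/m)² + (1·δv/v)²
  m term: (1×0.0423)² = 0.00179
  v term: (1×0.0343)² = 0.00117
Total = 0.00296. Share from v = 0.00117/0.00296 = 0.396.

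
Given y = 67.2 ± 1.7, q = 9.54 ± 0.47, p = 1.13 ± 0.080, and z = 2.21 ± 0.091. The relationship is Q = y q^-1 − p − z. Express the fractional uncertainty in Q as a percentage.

Let w = y·q^-1 = 7.04. δw/w = √((1·δy/y)² + (-1·δq/q)²) = √(0.000640 + 0.00243) = 0.0554, so δw = 0.390.
Q = w − p − z: δQ = √(δw² + δp² + δz²) = √(0.152 + 0.00640 + 0.00828) = 0.408
Q = 3.70, so δQ/Q = 0.408/3.70 = 0.110.

11.0%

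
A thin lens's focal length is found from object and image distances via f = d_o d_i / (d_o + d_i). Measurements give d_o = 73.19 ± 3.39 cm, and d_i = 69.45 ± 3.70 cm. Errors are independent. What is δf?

1.26 cm

∂f/∂d_o = (d_i/(d_o+d_i))² = 0.237;  ∂f/∂d_i = (d_o/(d_o+d_i))² = 0.263
δf = √((∂f/∂d_o · δd_o)² + (∂f/∂d_i · δd_i)²) = √(0.646 + 0.949) = 1.26 cm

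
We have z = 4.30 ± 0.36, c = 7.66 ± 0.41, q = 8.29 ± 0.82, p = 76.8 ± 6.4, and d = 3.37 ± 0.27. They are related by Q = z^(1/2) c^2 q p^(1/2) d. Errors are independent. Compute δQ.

5260

Relative error in a monomial: (δQ/Q)² = Σ (nᵢ · δxᵢ/xᵢ)².
  (½·δz/z)² = (0.5×0.0837)² = 0.00175;  (2·δc/c)² = (2×0.0535)² = 0.0115;  (1·δq/q)² = (1×0.0989)² = 0.00978;  (½·δp/p)² = (0.5×0.0833)² = 0.00174;  (1·δd/d)² = (1×0.0801)² = 0.00642
δQ/Q = √(0.0312) = 0.176
Q = 29800, so δQ = 0.176 × 29800 = 5260.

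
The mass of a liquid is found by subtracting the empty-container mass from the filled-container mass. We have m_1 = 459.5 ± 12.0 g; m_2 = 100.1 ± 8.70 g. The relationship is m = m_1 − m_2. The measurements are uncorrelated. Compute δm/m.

0.0412

For a sum/difference, combine absolute errors in quadrature:
  (δm_1)² = 144;  (δm_2)² = 75.7
δm = √(220) = 14.8 g
m = 359.4 g, so δm/m = 14.8/359.4 = 0.0412.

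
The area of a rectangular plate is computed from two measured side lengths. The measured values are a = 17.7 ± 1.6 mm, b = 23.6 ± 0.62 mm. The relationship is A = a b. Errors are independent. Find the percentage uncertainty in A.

9.41%

A is a product of powers, so relative uncertainties combine in quadrature:
  (1·δa/a)² = (1×0.0904)² = 0.00817;  (1·δb/b)² = (1×0.0263)² = 0.000690
δA/A = √(0.00886) = 0.0941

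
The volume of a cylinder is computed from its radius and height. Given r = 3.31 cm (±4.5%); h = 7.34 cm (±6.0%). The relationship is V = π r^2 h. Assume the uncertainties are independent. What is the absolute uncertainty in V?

Relative error in a monomial: (δV/V)² = Σ (nᵢ · δxᵢ/xᵢ)².
  (2·δr/r)² = (2×0.0450)² = 0.00810;  (1·δh/h)² = (1×0.0600)² = 0.00360
δV/V = √(0.0117) = 0.108
V = 253 cm^3, so δV = 0.108 × 253 = 27.3 cm^3.

27.3 cm^3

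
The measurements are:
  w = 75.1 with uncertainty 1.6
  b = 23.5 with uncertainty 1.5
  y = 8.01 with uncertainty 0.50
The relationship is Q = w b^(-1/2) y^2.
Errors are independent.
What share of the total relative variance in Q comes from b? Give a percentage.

(δQ/Q)² = (1·δw/w)² + (−½·δb/b)² + (2·δy/y)²
  w term: (1×0.0213)² = 0.000454
  b term: (-0.5×0.0638)² = 0.00102
  y term: (2×0.0624)² = 0.0156
Total = 0.0171. Share from b = 0.00102/0.0171 = 0.0597.

5.97%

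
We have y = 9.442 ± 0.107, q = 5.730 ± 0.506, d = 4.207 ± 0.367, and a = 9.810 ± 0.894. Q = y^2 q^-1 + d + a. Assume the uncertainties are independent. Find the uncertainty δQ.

Let p = y^2·q^-1 = 15.56. δp/p = √((2·δy/y)² + (-1·δq/q)²) = √(0.000514 + 0.00780) = 0.0912, so δp = 1.42.
Q = p + d + a: δQ = √(δp² + δd² + δa²) = √(2.01 + 0.135 + 0.799) = 1.72

1.72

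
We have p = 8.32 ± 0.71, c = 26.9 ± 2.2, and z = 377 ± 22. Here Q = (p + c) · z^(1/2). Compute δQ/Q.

0.0718

Let u = p + c = 35.2. δu = √(δp² + δc²) = √(0.504 + 4.84) = 2.31, so δu/u = 0.0656.
Q is then a monomial in u, z:
δQ/Q = √((δu/u)² + (½·δz/z)²) = √(0.00431 + 0.000851) = 0.0718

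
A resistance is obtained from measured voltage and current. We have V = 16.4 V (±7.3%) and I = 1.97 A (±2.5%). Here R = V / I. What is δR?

0.642 Ω

For a monomial R ∝ V, I^-1, fractional errors add in quadrature:
  (1·δV/V)² = (1×0.0730)² = 0.00533;  (-1·δI/I)² = (-1×0.0250)² = 0.000625
δR/R = √(0.00595) = 0.0772
R = 8.32 Ω, so δR = 0.0772 × 8.32 = 0.642 Ω.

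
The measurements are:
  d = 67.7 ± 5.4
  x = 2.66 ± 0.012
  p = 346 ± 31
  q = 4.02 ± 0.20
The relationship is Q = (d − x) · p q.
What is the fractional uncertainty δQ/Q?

0.132

Let u = d − x = 65.0. δu = √(δd² + δx²) = √(29.2 + 0.000144) = 5.40, so δu/u = 0.0830.
Q is then a monomial in u, p, q:
δQ/Q = √((δu/u)² + (1·δp/p)² + (1·δq/q)²) = √(0.00689 + 0.00803 + 0.00248) = 0.132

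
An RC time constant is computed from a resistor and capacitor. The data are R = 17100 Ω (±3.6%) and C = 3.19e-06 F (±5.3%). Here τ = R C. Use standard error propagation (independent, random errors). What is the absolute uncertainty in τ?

τ is a product of powers, so relative uncertainties combine in quadrature:
  (1·δR/R)² = (1×0.0360)² = 0.00130;  (1·δC/C)² = (1×0.0530)² = 0.00281
δτ/τ = √(0.00411) = 0.0641
τ = 0.0545 s, so δτ = 0.0641 × 0.0545 = 0.00349 s.

0.00349 s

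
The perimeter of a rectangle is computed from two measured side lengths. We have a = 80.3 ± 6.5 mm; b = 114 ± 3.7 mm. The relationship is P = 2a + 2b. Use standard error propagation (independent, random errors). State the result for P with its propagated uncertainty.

Absolute uncertainties add in quadrature for a linear combination:
  (2·δa)² = 169;  (2·δb)² = 54.8
δP = √(224) = 15.0 mm
P = 389 mm.

389 ± 15.0 mm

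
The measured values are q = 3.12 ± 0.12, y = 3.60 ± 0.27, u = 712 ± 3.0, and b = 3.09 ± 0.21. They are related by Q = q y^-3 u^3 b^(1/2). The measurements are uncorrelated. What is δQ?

9.81e+06

Q is a product of powers, so relative uncertainties combine in quadrature:
  (1·δq/q)² = (1×0.0385)² = 0.00148;  (-3·δy/y)² = (-3×0.0750)² = 0.0506;  (3·δu/u)² = (3×0.00421)² = 0.000160;  (½·δb/b)² = (0.5×0.0680)² = 0.00115
δQ/Q = √(0.0534) = 0.231
Q = 4.24e+07, so δQ = 0.231 × 4.24e+07 = 9.81e+06.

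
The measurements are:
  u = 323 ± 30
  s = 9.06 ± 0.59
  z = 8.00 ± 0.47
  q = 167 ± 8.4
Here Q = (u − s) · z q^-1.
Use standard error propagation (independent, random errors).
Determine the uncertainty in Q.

1.85

Let w = u − s = 314. δw = √(δu² + δs²) = √(900 + 0.348) = 30.0, so δw/w = 0.0956.
Q is then a monomial in w, z, q:
δQ/Q = √((δw/w)² + (1·δz/z)² + (-1·δq/q)²) = √(0.00914 + 0.00345 + 0.00253) = 0.123
Q = 15.0, so δQ = 0.123 × 15.0 = 1.85.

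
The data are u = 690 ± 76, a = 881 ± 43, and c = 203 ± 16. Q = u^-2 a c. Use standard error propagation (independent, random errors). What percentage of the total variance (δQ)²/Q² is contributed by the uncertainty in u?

(δQ/Q)² = (-2·δu/u)² + (1·δa/a)² + (1·δc/c)²
  u term: (-2×0.110)² = 0.0485
  a term: (1×0.0488)² = 0.00238
  c term: (1×0.0788)² = 0.00621
Total = 0.0571. Share from u = 0.0485/0.0571 = 0.850.

85.0%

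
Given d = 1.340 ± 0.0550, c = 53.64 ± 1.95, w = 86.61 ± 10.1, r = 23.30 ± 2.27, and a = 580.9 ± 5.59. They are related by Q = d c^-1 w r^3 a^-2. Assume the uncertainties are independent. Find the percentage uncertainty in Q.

32.0%

Each factor contributes (exponent × relative error)² to (δQ/Q)²:
  (1·δd/d)² = (1×0.0410)² = 0.00168;  (-1·δc/c)² = (-1×0.0364)² = 0.00132;  (1·δw/w)² = (1×0.117)² = 0.0136;  (3·δr/r)² = (3×0.0974)² = 0.0854;  (-2·δa/a)² = (-2×0.00962)² = 0.000370
δQ/Q = √(0.102) = 0.320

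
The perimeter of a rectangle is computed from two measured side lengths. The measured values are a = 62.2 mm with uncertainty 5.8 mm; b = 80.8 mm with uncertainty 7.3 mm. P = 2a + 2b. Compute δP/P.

0.0652

Sums and differences: (δP)² = Σ (cᵢ δxᵢ)².
  (2·δa)² = 135;  (2·δb)² = 213
δP = √(348) = 18.6 mm
P = 286 mm, so δP/P = 18.6/286 = 0.0652.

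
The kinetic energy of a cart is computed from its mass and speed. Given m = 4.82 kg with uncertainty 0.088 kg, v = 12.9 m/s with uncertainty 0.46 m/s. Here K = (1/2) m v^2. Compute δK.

29.5 J

Each factor contributes (exponent × relative error)² to (δK/K)²:
  (1·δm/m)² = (1×0.0183)² = 0.000333;  (2·δv/v)² = (2×0.0357)² = 0.00509
δK/K = √(0.00542) = 0.0736
K = 401 J, so δK = 0.0736 × 401 = 29.5 J.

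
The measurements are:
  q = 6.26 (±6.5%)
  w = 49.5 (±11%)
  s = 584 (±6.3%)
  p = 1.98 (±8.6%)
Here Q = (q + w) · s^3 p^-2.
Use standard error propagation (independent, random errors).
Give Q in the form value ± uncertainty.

Let u = q + w = 55.8. δu = √(δq² + δw²) = √(0.166 + 29.6) = 5.46, so δu/u = 0.0979.
Q is then a monomial in u, s, p:
δQ/Q = √((δu/u)² + (3·δs/s)² + (-2·δp/p)²) = √(0.00959 + 0.0357 + 0.0296) = 0.274
Q = 2.83e+09, so δQ = 0.274 × 2.83e+09 = 7.75e+08.

(2.83 ± 0.775) × 10^9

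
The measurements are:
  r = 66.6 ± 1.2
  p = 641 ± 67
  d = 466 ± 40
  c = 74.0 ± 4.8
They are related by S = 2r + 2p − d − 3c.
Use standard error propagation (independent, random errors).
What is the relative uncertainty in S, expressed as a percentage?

19.3%

Sums and differences: (δS)² = Σ (cᵢ δxᵢ)².
  (2·δr)² = 5.76;  (2·δp)² = 18000;  (δd)² = 1600;  (3·δc)² = 207
δS = √(19800) = 141
S = 727, so δS/S = 141/727 = 0.193.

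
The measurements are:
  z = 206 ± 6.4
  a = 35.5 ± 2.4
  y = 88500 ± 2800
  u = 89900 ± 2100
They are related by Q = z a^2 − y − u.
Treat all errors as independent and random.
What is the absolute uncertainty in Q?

Let p = z·a^2 = 2.6e+05. δp/p = √((1·δz/z)² + (2·δa/a)²) = √(0.000965 + 0.0183) = 0.139, so δp = 36000.
Q = p − y − u: δQ = √(δp² + δy² + δu²) = √(1.3e+09 + 7.84e+06 + 4.41e+06) = 36200

36200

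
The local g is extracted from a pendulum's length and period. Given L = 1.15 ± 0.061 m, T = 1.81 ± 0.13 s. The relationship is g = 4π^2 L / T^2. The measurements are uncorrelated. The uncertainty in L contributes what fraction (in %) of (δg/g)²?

12.0%

(δg/g)² = (1·δL/L)² + (-2·δT/T)²
  L term: (1×0.0530)² = 0.00281
  T term: (-2×0.0718)² = 0.0206
Total = 0.0234. Share from L = 0.00281/0.0234 = 0.120.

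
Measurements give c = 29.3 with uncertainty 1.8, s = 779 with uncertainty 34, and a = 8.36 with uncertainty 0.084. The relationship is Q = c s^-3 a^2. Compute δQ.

Each factor contributes (exponent × relative error)² to (δQ/Q)²:
  (1·δc/c)² = (1×0.0614)² = 0.00377;  (-3·δs/s)² = (-3×0.0436)² = 0.0171;  (2·δa/a)² = (2×0.0100)² = 0.000404
δQ/Q = √(0.0213) = 0.146
Q = 4.33e-06, so δQ = 0.146 × 4.33e-06 = 6.33e-07.

6.33e-07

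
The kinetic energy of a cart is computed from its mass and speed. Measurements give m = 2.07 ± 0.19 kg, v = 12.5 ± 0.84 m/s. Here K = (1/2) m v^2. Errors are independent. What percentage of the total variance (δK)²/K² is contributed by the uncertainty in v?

68.2%

(δK/K)² = (1·δm/m)² + (2·δv/v)²
  m term: (1×0.0918)² = 0.00842
  v term: (2×0.0672)² = 0.0181
Total = 0.0265. Share from v = 0.0181/0.0265 = 0.682.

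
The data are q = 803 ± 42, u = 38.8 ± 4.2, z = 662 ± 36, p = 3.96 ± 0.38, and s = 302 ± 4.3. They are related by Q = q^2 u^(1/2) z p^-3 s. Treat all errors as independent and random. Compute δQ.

4.09e+09

Since Q is a product/quotient, work with relative uncertainties:
  (2·δq/q)² = (2×0.0523)² = 0.0109;  (½·δu/u)² = (0.5×0.108)² = 0.00293;  (1·δz/z)² = (1×0.0544)² = 0.00296;  (-3·δp/p)² = (-3×0.0960)² = 0.0829;  (1·δs/s)² = (1×0.0142)² = 0.000203
δQ/Q = √(0.0999) = 0.316
Q = 1.29e+10, so δQ = 0.316 × 1.29e+10 = 4.09e+09.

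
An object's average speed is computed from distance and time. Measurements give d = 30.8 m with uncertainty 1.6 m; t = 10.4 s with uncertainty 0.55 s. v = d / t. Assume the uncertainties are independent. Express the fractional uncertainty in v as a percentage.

For a monomial v ∝ d, t^-1, fractional errors add in quadrature:
  (1·δd/d)² = (1×0.0519)² = 0.00270;  (-1·δt/t)² = (-1×0.0529)² = 0.00280
δv/v = √(0.00550) = 0.0741

7.41%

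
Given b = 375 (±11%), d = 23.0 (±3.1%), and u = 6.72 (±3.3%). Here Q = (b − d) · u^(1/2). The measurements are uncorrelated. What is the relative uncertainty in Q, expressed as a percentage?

Let w = b − d = 352. δw = √(δb² + δd²) = √(1700 + 0.508) = 41.3, so δw/w = 0.117.
Q is then a monomial in w, u:
δQ/Q = √((δw/w)² + (½·δu/u)²) = √(0.0137 + 0.000272) = 0.118

11.8%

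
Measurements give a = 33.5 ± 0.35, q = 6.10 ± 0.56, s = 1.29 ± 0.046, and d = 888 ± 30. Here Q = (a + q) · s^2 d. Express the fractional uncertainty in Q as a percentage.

8.07%

Let u = a + q = 39.6. δu = √(δa² + δq²) = √(0.122 + 0.314) = 0.660, so δu/u = 0.0167.
Q is then a monomial in u, s, d:
δQ/Q = √((δu/u)² + (2·δs/s)² + (1·δd/d)²) = √(0.000278 + 0.00509 + 0.00114) = 0.0807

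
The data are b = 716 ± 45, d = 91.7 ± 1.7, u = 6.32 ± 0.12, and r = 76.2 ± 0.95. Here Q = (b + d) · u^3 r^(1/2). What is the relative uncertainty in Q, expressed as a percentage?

Let w = b + d = 808. δw = √(δb² + δd²) = √(2020 + 2.89) = 45.0, so δw/w = 0.0558.
Q is then a monomial in w, u, r:
δQ/Q = √((δw/w)² + (3·δu/u)² + (½·δr/r)²) = √(0.00311 + 0.00324 + 3.89e-05) = 0.0799

7.99%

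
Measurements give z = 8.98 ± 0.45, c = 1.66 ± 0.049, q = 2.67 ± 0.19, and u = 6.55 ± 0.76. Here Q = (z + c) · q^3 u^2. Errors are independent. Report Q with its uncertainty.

8690 ± 2760

Let w = z + c = 10.6. δw = √(δz² + δc²) = √(0.203 + 0.00240) = 0.453, so δw/w = 0.0425.
Q is then a monomial in w, q, u:
δQ/Q = √((δw/w)² + (3·δq/q)² + (2·δu/u)²) = √(0.00181 + 0.0456 + 0.0539) = 0.318
Q = 8690, so δQ = 0.318 × 8690 = 2760.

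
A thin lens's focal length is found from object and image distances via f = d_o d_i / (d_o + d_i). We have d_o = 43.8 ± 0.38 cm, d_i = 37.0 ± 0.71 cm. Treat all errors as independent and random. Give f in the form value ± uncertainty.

20.1 ± 0.223 cm

∂f/∂d_o = (d_i/(d_o+d_i))² = 0.210;  ∂f/∂d_i = (d_o/(d_o+d_i))² = 0.294
δf = √((∂f/∂d_o · δd_o)² + (∂f/∂d_i · δd_i)²) = √(0.00635 + 0.0435) = 0.223 cm
f = 20.1 cm.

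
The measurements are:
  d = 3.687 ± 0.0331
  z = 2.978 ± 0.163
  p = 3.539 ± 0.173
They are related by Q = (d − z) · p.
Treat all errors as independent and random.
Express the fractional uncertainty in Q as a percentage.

24.0%

Let u = d − z = 0.7090. δu = √(δd² + δz²) = √(0.00110 + 0.0266) = 0.166, so δu/u = 0.235.
Q is then a monomial in u, p:
δQ/Q = √((δu/u)² + (1·δp/p)²) = √(0.0550 + 0.00239) = 0.240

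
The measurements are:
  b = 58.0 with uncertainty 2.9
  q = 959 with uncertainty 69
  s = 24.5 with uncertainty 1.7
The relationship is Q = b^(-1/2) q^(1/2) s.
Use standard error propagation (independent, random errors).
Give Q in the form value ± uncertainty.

99.6 ± 8.18

Since Q is a product/quotient, work with relative uncertainties:
  (−½·δb/b)² = (-0.5×0.0500)² = 0.000625;  (½·δq/q)² = (0.5×0.0719)² = 0.00129;  (1·δs/s)² = (1×0.0694)² = 0.00481
δQ/Q = √(0.00673) = 0.0821
Q = 99.6, so δQ = 0.0821 × 99.6 = 8.18.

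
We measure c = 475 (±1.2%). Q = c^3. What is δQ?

Q ∝ c^3, so δQ/Q = |3| · δc/c = 3 × 0.0120 = 0.0360.
Q = 1.07e+08, so δQ = 0.0360 × 1.07e+08 = 3.86e+06.

3.86e+06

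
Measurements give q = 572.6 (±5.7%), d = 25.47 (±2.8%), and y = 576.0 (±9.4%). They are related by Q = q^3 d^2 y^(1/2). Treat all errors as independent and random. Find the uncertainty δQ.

For a monomial Q ∝ q^3, d^2, y^(1/2), fractional errors add in quadrature:
  (3·δq/q)² = (3×0.0570)² = 0.0292;  (2·δd/d)² = (2×0.0280)² = 0.00314;  (½·δy/y)² = (0.5×0.0940)² = 0.00221
δQ/Q = √(0.0346) = 0.186
Q = 2.923e+12, so δQ = 0.186 × 2.923e+12 = 5.44e+11.

5.44e+11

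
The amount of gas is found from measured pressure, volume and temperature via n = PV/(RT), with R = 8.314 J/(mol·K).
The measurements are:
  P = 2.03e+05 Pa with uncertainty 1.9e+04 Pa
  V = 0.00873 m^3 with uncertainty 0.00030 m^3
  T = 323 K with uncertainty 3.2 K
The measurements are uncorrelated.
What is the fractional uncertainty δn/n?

0.100

Since n is a product/quotient, work with relative uncertainties:
  (1·δP/P)² = (1×0.0936)² = 0.00876;  (1·δV/V)² = (1×0.0344)² = 0.00118;  (-1·δT/T)² = (-1×0.00991)² = 9.82e-05
δn/n = √(0.0100) = 0.100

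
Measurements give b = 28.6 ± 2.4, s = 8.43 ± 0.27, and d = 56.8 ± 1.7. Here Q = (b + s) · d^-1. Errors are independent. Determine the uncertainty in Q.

Let u = b + s = 37.0. δu = √(δb² + δs²) = √(5.76 + 0.0729) = 2.42, so δu/u = 0.0652.
Q is then a monomial in u, d:
δQ/Q = √((δu/u)² + (-1·δd/d)²) = √(0.00425 + 0.000896) = 0.0718
Q = 0.652, so δQ = 0.0718 × 0.652 = 0.0468.

0.0468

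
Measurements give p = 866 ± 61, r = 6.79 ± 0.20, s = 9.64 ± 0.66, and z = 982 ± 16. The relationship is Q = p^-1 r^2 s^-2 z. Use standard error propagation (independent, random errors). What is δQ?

0.0932

For a monomial Q ∝ p^-1, r^2, s^-2, z, fractional errors add in quadrature:
  (-1·δp/p)² = (-1×0.0704)² = 0.00496;  (2·δr/r)² = (2×0.0295)² = 0.00347;  (-2·δs/s)² = (-2×0.0685)² = 0.0187;  (1·δz/z)² = (1×0.0163)² = 0.000265
δQ/Q = √(0.0274) = 0.166
Q = 0.563, so δQ = 0.166 × 0.563 = 0.0932.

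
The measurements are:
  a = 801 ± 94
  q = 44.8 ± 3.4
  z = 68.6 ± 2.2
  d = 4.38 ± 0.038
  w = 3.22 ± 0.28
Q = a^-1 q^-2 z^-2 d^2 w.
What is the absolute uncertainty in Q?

1.8e-09

For a monomial Q ∝ a^-1, q^-2, z^-2, d^2, w, fractional errors add in quadrature:
  (-1·δa/a)² = (-1×0.117)² = 0.0138;  (-2·δq/q)² = (-2×0.0759)² = 0.0230;  (-2·δz/z)² = (-2×0.0321)² = 0.00411;  (2·δd/d)² = (2×0.00868)² = 0.000301;  (1·δw/w)² = (1×0.0870)² = 0.00756
δQ/Q = √(0.0488) = 0.221
Q = 8.17e-09, so δQ = 0.221 × 8.17e-09 = 1.8e-09.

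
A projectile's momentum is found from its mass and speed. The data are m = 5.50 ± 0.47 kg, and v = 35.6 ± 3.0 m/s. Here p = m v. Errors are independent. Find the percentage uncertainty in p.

12.0%

Relative error in a monomial: (δp/p)² = Σ (nᵢ · δxᵢ/xᵢ)².
  (1·δm/m)² = (1×0.0855)² = 0.00730;  (1·δv/v)² = (1×0.0843)² = 0.00710
δp/p = √(0.0144) = 0.120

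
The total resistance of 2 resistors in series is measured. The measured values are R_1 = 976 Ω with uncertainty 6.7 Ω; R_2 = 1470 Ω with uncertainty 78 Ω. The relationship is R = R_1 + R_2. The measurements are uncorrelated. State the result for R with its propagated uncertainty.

2450 ± 78.3 Ω

Sums and differences: (δR)² = Σ (cᵢ δxᵢ)².
  (δR_1)² = 44.9;  (δR_2)² = 6080
δR = √(6130) = 78.3 Ω
R = 2450 Ω.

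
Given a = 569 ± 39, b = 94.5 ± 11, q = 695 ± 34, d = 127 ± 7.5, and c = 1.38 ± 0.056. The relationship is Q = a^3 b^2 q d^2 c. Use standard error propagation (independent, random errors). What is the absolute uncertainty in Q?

8.61e+18

Relative error in a monomial: (δQ/Q)² = Σ (nᵢ · δxᵢ/xᵢ)².
  (3·δa/a)² = (3×0.0685)² = 0.0423;  (2·δb/b)² = (2×0.116)² = 0.0542;  (1·δq/q)² = (1×0.0489)² = 0.00239;  (2·δd/d)² = (2×0.0591)² = 0.0140;  (1·δc/c)² = (1×0.0406)² = 0.00165
δQ/Q = √(0.114) = 0.338
Q = 2.54e+19, so δQ = 0.338 × 2.54e+19 = 8.61e+18.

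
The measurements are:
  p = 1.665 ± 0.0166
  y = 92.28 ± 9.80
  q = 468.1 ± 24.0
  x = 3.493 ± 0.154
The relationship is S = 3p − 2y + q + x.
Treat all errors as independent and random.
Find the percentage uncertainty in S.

10.6%

For a sum/difference, combine absolute errors in quadrature:
  (3·δp)² = 0.00248;  (2·δy)² = 384;  (δq)² = 576;  (δx)² = 0.0237
δS = √(960) = 31.0
S = 292.0, so δS/S = 31.0/292.0 = 0.106.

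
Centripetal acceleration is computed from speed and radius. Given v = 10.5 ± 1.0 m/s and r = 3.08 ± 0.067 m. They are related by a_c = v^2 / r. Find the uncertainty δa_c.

6.86 m/s^2

Each factor contributes (exponent × relative error)² to (δa_c/a_c)²:
  (2·δv/v)² = (2×0.0952)² = 0.0363;  (-1·δr/r)² = (-1×0.0218)² = 0.000473
δa_c/a_c = √(0.0368) = 0.192
a_c = 35.8 m/s^2, so δa_c = 0.192 × 35.8 = 6.86 m/s^2.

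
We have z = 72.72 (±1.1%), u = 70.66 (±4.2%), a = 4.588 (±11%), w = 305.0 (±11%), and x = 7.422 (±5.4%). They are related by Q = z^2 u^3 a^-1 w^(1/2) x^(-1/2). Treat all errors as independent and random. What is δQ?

Since Q is a product/quotient, work with relative uncertainties:
  (2·δz/z)² = (2×0.0110)² = 0.000484;  (3·δu/u)² = (3×0.0420)² = 0.0159;  (-1·δa/a)² = (-1×0.110)² = 0.0121;  (½·δw/w)² = (0.5×0.110)² = 0.00302;  (−½·δx/x)² = (-0.5×0.0540)² = 0.000729
δQ/Q = √(0.0322) = 0.179
Q = 2.607e+09, so δQ = 0.179 × 2.607e+09 = 4.68e+08.

4.68e+08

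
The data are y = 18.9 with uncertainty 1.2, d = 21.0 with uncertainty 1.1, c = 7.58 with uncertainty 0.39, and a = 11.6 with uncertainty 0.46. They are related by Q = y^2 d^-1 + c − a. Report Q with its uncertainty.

13.0 ± 2.41

Let p = y^2·d^-1 = 17.0. δp/p = √((2·δy/y)² + (-1·δd/d)²) = √(0.0161 + 0.00274) = 0.137, so δp = 2.34.
Q = p + c − a: δQ = √(δp² + δc² + δa²) = √(5.46 + 0.152 + 0.212) = 2.41
Q = 13.0.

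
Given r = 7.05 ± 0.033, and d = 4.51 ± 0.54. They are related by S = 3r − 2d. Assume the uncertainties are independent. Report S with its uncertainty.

12.1 ± 1.08

Sums and differences: (δS)² = Σ (cᵢ δxᵢ)².
  (3·δr)² = 0.00980;  (2·δd)² = 1.17
δS = √(1.18) = 1.08
S = 12.1.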